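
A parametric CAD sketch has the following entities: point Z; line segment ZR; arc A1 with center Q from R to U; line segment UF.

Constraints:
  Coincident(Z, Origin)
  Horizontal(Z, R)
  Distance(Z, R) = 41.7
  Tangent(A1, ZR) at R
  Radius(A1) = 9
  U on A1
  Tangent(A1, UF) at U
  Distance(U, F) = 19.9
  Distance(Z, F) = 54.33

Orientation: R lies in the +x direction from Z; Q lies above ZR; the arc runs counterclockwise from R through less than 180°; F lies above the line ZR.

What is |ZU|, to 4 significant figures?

51.64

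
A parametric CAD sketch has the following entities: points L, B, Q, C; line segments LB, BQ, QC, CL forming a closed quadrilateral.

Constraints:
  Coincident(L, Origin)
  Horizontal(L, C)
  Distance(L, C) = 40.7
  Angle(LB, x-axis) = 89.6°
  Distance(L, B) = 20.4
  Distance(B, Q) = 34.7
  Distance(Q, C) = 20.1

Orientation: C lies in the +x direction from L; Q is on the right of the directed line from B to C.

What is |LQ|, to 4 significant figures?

22.78

Checks: |BQ| = 34.70 ✓; |QC| = 20.10 ✓.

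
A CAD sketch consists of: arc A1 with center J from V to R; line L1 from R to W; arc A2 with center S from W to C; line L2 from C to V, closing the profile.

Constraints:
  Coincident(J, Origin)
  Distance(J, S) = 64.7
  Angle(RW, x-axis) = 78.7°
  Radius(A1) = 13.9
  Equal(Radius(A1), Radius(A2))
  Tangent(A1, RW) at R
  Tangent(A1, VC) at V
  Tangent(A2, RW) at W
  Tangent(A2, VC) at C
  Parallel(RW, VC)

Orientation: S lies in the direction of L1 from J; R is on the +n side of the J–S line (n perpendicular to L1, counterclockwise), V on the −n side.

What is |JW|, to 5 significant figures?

66.176

The slot axis is L1's direction at 78.7°, so u = (cos 78.7°, sin 78.7°) = (0.19595, 0.98061) and n = (−sin 78.7°, cos 78.7°) = (-0.98061, 0.19595). J is at the origin and S lies 64.7 along u from J, so S = 64.7·u = (12.678, 63.446). Tangency of A1 to both parallel lines with radius 13.9 puts R and V at J ± 13.9·n: R = (-13.631, 2.7237), V = (13.631, -2.7237). Equal radii place W and C the same way about S: W = S + 13.9·n = (-0.95283, 66.169), C = S − 13.9·n = (26.308, 60.722). Then |JW| = |W − J| = 66.176.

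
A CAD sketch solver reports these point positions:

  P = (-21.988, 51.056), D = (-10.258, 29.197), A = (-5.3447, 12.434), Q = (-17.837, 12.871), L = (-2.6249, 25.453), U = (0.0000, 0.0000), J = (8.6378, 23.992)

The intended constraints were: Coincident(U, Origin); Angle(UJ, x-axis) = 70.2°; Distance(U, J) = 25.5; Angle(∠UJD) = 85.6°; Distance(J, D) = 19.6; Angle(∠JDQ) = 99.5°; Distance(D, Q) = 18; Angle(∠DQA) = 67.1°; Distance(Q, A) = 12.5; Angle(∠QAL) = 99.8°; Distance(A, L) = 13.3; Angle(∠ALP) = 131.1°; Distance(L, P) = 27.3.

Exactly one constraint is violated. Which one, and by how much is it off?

Distance(L, P) = 27.3 — off by 4.80.

U = (0.00, 0.00) ✓; UJ at 70.20° ✓; |UJ| = 25.50 ✓; ∠UJD = 85.60° ✓; |JD| = 19.60 ✓; ∠JDQ = 99.50° ✓; |DQ| = 18.00 ✓; ∠DQA = 67.10° ✓; |QA| = 12.50 ✓; ∠QAL = 99.80° ✓; |AL| = 13.30 ✓; ∠ALP = 131.1° ✓; |LP| = 32.10 ✗.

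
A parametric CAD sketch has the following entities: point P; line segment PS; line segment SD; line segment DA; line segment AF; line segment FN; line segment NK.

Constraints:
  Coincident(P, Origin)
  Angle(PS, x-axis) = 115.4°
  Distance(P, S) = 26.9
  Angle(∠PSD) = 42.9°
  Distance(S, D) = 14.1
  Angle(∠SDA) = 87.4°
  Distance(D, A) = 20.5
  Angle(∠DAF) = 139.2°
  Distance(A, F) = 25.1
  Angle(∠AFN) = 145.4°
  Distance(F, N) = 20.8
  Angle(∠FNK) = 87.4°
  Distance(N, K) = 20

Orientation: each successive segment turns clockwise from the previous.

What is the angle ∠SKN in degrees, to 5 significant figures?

120.69°

∠AFN = 145.4° gives FN at 170.30° from the x-axis; with |FN| = 20.8, N = (-50.143, -6.6609). ∠FNK = 87.4° gives NK at 77.700° from the x-axis; with |NK| = 20.0, K = (-45.882, 12.880). Then cos ∠SKN = KS·KN / (|KS||KN|), giving 120.69°.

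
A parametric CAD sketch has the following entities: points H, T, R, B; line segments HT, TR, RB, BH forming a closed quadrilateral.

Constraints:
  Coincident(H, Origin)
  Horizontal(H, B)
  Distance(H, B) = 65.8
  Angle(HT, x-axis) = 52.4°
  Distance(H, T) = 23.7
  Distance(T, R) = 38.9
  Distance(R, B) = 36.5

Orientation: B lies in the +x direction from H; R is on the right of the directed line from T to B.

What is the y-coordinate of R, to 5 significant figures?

-15.542

Checks: |TR| = 38.90 ✓; |RB| = 36.50 ✓.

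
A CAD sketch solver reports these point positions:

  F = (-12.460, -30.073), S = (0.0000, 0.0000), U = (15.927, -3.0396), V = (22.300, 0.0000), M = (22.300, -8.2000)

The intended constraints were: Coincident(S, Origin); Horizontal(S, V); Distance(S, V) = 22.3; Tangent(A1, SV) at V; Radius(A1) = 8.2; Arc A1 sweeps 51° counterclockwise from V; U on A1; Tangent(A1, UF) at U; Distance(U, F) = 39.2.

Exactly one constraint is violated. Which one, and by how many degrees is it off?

Tangent(A1, UF) at U — off by 7.40°.

S = (0.00, 0.00) ✓; S.y = 0.00, V.y = 0.00 ✓; |SV| = 22.30 ✓; ∠(MV, VS) = 90.00° ✓; |MV| = 8.200 ✓; bearing(M→U) − bearing(M→V) = 51.00° ✓; |MU| = 8.200 ✓; ∠(MU, UF) = 97.40° ✗; |UF| = 39.20 ✓.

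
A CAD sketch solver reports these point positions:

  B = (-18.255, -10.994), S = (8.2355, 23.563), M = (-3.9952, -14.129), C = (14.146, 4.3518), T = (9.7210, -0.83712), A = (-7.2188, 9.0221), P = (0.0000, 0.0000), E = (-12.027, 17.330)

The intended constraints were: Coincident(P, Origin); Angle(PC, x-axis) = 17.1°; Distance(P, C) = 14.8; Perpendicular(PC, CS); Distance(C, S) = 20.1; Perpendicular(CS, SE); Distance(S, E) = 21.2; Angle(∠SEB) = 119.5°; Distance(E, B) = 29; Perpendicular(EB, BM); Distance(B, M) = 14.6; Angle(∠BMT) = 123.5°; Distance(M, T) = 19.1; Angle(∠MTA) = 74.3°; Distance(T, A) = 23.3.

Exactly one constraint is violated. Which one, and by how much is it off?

Distance(T, A) = 23.3 — off by 3.70.

P = (0.00, 0.00) ✓; PC at 17.10° ✓; |PC| = 14.80 ✓; ∠(PC, CS) = 90.00° ✓; |CS| = 20.10 ✓; ∠(CS, SE) = 90.00° ✓; |SE| = 21.20 ✓; ∠SEB = 119.5° ✓; |EB| = 29.00 ✓; ∠(EB, BM) = 90.00° ✓; |BM| = 14.60 ✓; ∠BMT = 123.5° ✓; |MT| = 19.10 ✓; ∠MTA = 74.30° ✓; |TA| = 19.60 ✗.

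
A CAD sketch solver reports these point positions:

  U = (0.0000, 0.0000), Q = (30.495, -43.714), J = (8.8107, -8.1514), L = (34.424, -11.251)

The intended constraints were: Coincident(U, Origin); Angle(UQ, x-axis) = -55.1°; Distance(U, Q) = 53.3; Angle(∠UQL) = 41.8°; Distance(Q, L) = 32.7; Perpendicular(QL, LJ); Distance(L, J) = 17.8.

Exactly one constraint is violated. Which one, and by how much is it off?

Distance(L, J) = 17.8 — off by 8.00.

U = (0.00, 0.00) ✓; UQ at -55.10° ✓; |UQ| = 53.30 ✓; ∠UQL = 41.80° ✓; |QL| = 32.70 ✓; ∠(QL, LJ) = 90.00° ✓; |LJ| = 25.80 ✗.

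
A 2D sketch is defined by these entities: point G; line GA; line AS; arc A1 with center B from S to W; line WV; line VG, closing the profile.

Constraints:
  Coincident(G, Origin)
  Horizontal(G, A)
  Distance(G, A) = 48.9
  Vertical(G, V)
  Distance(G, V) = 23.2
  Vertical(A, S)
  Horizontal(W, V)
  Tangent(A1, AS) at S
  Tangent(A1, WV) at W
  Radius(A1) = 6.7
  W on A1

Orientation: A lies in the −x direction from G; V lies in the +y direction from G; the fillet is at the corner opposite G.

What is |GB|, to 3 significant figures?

45.3

GV is vertical with |GV| = 23.2 and V on the +y side, so V = (0.00, 23.2). The virtual corner opposite G is at (-48.9, 23.2). Since A1 is tangent to AS there, BS ⟂ AS and tangency of A1 to WV means the radius BW is perpendicular to WV, with radius 6.7, so the center B sits 6.7 in from both sides at B = (-42.2, 16.5). Then |GB| = |B − G| = 45.3.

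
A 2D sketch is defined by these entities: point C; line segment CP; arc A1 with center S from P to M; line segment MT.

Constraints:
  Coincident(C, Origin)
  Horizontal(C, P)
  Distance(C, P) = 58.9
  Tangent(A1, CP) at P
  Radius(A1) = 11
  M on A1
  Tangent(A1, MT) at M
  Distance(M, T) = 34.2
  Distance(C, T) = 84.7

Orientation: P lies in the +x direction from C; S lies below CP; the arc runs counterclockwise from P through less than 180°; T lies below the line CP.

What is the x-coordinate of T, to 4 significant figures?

72.13

C is at the origin; CP is horizontal with |CP| = 58.9 and P on the +x side, so P = (58.90, 0.000). A1 meets CP tangentially, so SP is at right angles to CP, so S = P + (0, -11) = (58.90, -11.00). Since SM ⟂ MT (tangency), |ST| = √(11.0² + 34.2²) = 35.93 regardless of where M sits on A1. So T lies on both circle(C, 84.7) and circle(S, 35.93); the below-CP intersection is T = (72.13, -44.40). M is the foot of the tangent from T: M = (50.40, -17.99).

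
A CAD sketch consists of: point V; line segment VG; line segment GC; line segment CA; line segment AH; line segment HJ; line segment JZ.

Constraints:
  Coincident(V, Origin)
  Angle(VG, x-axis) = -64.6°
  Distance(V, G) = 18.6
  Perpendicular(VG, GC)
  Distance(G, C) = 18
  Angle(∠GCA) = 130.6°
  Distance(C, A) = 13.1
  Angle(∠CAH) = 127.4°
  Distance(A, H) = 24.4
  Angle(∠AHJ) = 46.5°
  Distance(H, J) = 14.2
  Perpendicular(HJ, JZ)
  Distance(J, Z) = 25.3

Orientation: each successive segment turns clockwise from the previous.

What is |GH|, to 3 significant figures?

40.0

V is at the origin; VG runs at -64.6° with length 18.6, so G = (7.98, -16.8). VG ⟂ GC, so GC runs at -155°; with |GC| = 18.0, C = (-8.28, -24.5). ∠GCA = 130.6° gives CA at 156° from the x-axis; with |CA| = 13.1, A = (-20.2, -19.2). ∠CAH = 127.4° gives AH at 103° from the x-axis; with |AH| = 24.4, H = (-25.9, 4.54). Then |GH| = |H − G| = 40.0.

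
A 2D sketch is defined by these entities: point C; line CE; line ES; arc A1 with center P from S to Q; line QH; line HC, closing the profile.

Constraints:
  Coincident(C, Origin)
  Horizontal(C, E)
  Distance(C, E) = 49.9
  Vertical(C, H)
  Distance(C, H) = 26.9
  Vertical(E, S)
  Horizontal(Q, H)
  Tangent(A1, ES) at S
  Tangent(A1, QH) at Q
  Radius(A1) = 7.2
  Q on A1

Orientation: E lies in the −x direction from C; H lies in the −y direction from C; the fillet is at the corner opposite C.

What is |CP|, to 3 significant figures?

47.0

C is at the origin; CE is horizontal with |CE| = 49.9 and E on the −x side, so E = (-49.9, 0.00). C and H share the same x with |CH| = 26.9 and H on the −y side, so H = (0.00, -26.9). The virtual corner opposite C is at (-49.9, -26.9). Tangency of A1 to ES means the radius PS is perpendicular to ES and tangency of A1 to QH means the radius PQ is perpendicular to QH, with radius 7.2, so the center P sits 7.2 in from both sides at P = (-42.7, -19.7). Then |CP| = |P − C| = 47.0.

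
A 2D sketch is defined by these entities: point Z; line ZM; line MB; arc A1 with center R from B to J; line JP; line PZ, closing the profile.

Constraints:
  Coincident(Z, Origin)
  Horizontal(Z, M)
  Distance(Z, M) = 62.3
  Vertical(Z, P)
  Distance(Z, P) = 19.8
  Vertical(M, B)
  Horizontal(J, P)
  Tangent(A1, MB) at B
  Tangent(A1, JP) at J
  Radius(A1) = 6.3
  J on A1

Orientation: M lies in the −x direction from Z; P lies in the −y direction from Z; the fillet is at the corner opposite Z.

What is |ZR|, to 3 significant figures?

57.6

ZP is vertical with |ZP| = 19.8 and P on the −y side, so P = (0.00, -19.8). The virtual corner opposite Z is at (-62.3, -19.8). Since A1 is tangent to MB there, RB ⟂ MB and since A1 is tangent to JP there, RJ ⟂ JP, with radius 6.3, so the center R sits 6.3 in from both sides at R = (-56.0, -13.5). Then |ZR| = |R − Z| = 57.6.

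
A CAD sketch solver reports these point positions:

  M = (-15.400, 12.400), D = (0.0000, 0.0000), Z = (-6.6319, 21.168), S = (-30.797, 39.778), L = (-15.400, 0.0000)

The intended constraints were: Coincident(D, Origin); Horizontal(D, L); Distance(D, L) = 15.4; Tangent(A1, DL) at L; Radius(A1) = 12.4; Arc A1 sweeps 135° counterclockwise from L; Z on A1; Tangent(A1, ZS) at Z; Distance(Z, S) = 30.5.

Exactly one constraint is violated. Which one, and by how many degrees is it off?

Tangent(A1, ZS) at Z — off by 7.40°.

D = (0.00, 0.00) ✓; D.y = 0.00, L.y = 0.00 ✓; |DL| = 15.40 ✓; ∠(ML, LD) = 90.00° ✓; |ML| = 12.40 ✓; bearing(M→Z) − bearing(M→L) = 135.0° ✓; |MZ| = 12.40 ✓; ∠(MZ, ZS) = 82.60° ✗; |ZS| = 30.50 ✓.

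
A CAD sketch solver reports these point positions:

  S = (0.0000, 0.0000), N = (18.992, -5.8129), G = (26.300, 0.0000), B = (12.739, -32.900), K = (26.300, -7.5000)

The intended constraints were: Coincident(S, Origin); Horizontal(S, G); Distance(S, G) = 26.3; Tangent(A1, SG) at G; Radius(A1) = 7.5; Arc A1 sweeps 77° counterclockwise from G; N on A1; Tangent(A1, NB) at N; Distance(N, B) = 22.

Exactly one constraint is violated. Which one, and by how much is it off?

Distance(N, B) = 22 — off by 5.80.

S = (0.00, 0.00) ✓; S.y = 0.00, G.y = 0.00 ✓; |SG| = 26.30 ✓; ∠(KG, GS) = 90.00° ✓; |KG| = 7.500 ✓; bearing(K→N) − bearing(K→G) = 77.00° ✓; |KN| = 7.500 ✓; ∠(KN, NB) = 90.00° ✓; |NB| = 27.80 ✗.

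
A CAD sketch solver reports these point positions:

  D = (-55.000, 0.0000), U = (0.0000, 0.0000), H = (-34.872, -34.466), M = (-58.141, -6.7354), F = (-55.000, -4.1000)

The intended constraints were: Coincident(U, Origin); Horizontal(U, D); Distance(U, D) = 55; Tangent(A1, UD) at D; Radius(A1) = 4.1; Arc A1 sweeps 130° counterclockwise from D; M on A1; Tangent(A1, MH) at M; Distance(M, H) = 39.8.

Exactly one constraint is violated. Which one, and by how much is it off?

Distance(M, H) = 39.8 — off by 3.60.

U = (0.00, 0.00) ✓; U.y = 0.00, D.y = 0.00 ✓; |UD| = 55.00 ✓; ∠(FD, DU) = 90.00° ✓; |FD| = 4.100 ✓; bearing(F→M) − bearing(F→D) = 130.0° ✓; |FM| = 4.100 ✓; ∠(FM, MH) = 90.00° ✓; |MH| = 36.20 ✗.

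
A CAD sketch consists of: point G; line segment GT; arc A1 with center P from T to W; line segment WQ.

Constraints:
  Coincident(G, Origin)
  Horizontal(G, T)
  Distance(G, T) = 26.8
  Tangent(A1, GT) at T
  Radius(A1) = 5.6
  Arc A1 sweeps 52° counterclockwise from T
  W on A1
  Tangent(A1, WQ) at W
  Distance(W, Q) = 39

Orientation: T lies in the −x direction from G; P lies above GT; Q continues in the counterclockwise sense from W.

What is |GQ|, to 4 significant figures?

32.92

G is at the origin; GT is horizontal with |GT| = 26.8 and T on the −x side, so T = (-26.80, 0.000). The tangent condition forces PT to be normal to GT, so P = T + (0, 5.6) = (-26.80, 5.600). On A1, T sits at bearing -90° from P; a 52° counterclockwise sweep puts W at bearing -38°, so W = P + 5.6·(cos -38°, sin -38°) = (-22.39, 2.152). The tangent condition forces PW to be normal to WQ, so WQ runs along (−sin -38°, cos -38°); with |WQ| = 39.0, Q = (1.624, 32.88). Then |GQ| = |Q − G| = 32.92.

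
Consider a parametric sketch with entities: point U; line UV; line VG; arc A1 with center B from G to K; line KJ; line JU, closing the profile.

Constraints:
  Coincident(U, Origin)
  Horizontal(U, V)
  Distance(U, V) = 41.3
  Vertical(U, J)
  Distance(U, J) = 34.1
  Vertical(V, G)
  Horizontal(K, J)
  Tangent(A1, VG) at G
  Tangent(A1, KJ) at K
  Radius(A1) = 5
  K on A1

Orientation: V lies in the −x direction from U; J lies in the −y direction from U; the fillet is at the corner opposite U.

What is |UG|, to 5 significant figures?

50.522

U is at the origin; U and V share the same y with |UV| = 41.3 and V on the −x side, so V = (-41.300, 0.0000). U and J share the same x with |UJ| = 34.1 and J on the −y side, so J = (0.0000, -34.100). The virtual corner opposite U is at (-41.300, -34.100). The tangent condition forces BG to be normal to VG and the tangent condition forces BK to be normal to KJ, with radius 5.0, so the center B sits 5.0 in from both sides at B = (-36.300, -29.100). That places the tangent points at G = (-41.300, -29.100) on VG and K = (-36.300, -34.100) on KJ. Then |UG| = |G − U| = 50.522.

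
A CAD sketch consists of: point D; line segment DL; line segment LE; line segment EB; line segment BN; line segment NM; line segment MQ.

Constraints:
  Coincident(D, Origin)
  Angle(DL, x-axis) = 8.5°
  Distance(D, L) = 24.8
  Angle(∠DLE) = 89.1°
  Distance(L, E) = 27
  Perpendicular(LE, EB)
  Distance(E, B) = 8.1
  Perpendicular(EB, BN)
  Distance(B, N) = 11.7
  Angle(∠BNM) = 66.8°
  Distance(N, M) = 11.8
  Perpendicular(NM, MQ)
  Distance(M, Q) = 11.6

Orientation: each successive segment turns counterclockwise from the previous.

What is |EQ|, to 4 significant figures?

4.045

∠BNM = 66.8° gives NM at 32.60° from the x-axis; with |NM| = 11.8, M = (23.98, 23.79). The perpendicularity gives MQ at right angles to NM, so MQ runs at 122.6°; with |MQ| = 11.6, Q = (17.73, 33.57). Then |EQ| = |Q − E| = 4.045.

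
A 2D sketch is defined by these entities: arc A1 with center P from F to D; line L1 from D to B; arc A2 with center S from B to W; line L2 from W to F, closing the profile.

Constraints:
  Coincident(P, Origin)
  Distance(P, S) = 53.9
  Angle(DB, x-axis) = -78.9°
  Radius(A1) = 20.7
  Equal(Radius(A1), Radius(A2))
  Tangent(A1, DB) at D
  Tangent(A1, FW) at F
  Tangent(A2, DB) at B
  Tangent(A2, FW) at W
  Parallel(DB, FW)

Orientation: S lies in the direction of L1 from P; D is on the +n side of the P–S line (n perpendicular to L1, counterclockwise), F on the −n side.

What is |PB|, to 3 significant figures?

57.7

Tangency of A1 to both parallel lines with radius 20.7 puts D and F at P ± 20.7·n: D = (20.3, 3.99), F = (-20.3, -3.99). Equal radii place B and W the same way about S: B = S + 20.7·n = (30.7, -48.9), W = S − 20.7·n = (-9.94, -56.9). Then |PB| = |B − P| = 57.7.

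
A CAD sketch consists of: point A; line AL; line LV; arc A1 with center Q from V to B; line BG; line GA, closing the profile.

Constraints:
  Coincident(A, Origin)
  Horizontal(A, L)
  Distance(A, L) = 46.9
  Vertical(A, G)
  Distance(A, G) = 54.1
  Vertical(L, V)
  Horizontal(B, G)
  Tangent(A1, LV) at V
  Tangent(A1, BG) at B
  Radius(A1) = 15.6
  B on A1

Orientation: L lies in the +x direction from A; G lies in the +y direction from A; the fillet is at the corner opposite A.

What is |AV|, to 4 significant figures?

60.68

The virtual corner opposite A is at (46.90, 54.10). Since A1 is tangent to LV there, QV ⟂ LV and tangency of A1 to BG means the radius QB is perpendicular to BG, with radius 15.6, so the center Q sits 15.6 in from both sides at Q = (31.30, 38.50). That places the tangent points at V = (46.90, 38.50) on LV and B = (31.30, 54.10) on BG. Then |AV| = |V − A| = 60.68.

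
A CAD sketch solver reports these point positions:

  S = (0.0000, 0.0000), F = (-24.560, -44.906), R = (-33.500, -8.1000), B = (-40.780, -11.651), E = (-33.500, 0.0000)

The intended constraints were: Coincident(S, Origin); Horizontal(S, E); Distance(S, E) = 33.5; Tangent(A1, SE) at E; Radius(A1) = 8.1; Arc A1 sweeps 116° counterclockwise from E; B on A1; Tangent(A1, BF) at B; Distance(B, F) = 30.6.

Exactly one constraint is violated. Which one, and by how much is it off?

Distance(B, F) = 30.6 — off by 6.40.

S = (0.00, 0.00) ✓; S.y = 0.00, E.y = 0.00 ✓; |SE| = 33.50 ✓; ∠(RE, ES) = 90.00° ✓; |RE| = 8.100 ✓; bearing(R→B) − bearing(R→E) = 116.0° ✓; |RB| = 8.100 ✓; ∠(RB, BF) = 90.00° ✓; |BF| = 37.00 ✗.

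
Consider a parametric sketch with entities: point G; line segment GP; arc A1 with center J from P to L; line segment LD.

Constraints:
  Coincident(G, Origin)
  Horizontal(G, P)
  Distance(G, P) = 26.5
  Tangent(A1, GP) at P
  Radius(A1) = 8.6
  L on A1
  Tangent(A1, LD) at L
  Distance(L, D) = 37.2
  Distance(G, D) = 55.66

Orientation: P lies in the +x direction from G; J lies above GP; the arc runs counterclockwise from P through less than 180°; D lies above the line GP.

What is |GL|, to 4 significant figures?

36.34

G is at the origin; GP is horizontal with |GP| = 26.5 and P on the +x side, so P = (26.50, 0.000). Tangency of A1 to GP means the radius JP is perpendicular to GP, so J = P + (0, 8.6) = (26.50, 8.600). Since JL ⟂ LD (tangency), |JD| = √(8.6² + 37.2²) = 38.18 regardless of where L sits on A1. So D lies on both circle(G, 55.66) and circle(J, 38.18); the above-GP intersection is D = (30.48, 46.57). L is the foot of the tangent from D: L = (35.04, 9.653).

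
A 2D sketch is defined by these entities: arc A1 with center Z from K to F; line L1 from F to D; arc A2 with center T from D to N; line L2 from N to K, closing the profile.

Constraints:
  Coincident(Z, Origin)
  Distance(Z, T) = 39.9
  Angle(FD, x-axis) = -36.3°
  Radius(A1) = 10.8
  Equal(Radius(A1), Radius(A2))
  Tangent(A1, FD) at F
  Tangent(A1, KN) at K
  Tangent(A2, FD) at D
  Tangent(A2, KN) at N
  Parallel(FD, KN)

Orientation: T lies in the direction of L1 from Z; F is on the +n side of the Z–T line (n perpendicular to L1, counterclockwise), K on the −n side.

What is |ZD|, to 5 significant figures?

41.336

The slot axis is L1's direction at -36.3°, so u = (cos -36.3°, sin -36.3°) = (0.80593, -0.59201) and n = (−sin -36.3°, cos -36.3°) = (0.59201, 0.80593). Z is at the origin and T lies 39.9 along u from Z, so T = 39.9·u = (32.157, -23.621). Tangency of A1 to both parallel lines with radius 10.8 puts F and K at Z ± 10.8·n: F = (6.3937, 8.7040), K = (-6.3937, -8.7040). Equal radii place D and N the same way about T: D = T + 10.8·n = (38.550, -14.917), N = T − 10.8·n = (25.763, -32.325). Then |ZD| = |D − Z| = 41.336.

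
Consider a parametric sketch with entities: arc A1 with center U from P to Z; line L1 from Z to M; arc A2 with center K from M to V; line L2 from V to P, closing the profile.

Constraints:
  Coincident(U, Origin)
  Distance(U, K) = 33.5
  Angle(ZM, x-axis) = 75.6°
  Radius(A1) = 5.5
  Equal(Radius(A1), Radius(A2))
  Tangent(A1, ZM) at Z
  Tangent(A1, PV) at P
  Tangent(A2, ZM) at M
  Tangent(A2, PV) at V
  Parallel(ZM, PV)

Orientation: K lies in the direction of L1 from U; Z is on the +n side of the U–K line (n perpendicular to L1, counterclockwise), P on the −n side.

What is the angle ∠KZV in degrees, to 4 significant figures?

8.854°

The slot axis is L1's direction at 75.6°, so u = (cos 75.6°, sin 75.6°) = (0.2487, 0.9686) and n = (−sin 75.6°, cos 75.6°) = (-0.9686, 0.2487). U is at the origin and K lies 33.5 along u from U, so K = 33.5·u = (8.331, 32.45). Tangency of A1 to both parallel lines with radius 5.5 puts Z and P at U ± 5.5·n: Z = (-5.327, 1.368), P = (5.327, -1.368). Equal radii place M and V the same way about K: M = K + 5.5·n = (3.004, 33.82), V = K − 5.5·n = (13.66, 31.08). Then cos ∠KZV = ZK·ZV / (|ZK||ZV|), giving 8.854°.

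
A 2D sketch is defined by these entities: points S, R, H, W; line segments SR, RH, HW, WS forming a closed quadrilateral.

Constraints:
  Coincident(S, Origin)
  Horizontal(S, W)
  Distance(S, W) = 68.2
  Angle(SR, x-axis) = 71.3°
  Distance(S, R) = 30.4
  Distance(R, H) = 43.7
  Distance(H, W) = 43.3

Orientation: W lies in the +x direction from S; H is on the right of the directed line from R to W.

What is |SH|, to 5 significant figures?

28.896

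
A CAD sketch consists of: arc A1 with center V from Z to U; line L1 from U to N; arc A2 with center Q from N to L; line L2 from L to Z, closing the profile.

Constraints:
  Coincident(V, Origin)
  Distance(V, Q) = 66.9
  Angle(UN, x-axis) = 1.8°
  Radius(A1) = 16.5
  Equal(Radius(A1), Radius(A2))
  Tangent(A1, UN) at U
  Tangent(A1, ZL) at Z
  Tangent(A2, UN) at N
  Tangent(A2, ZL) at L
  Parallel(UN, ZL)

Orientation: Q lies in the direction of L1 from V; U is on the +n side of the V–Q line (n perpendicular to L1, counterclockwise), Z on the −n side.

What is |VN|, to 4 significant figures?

68.90

Tangency of A1 to both parallel lines with radius 16.5 puts U and Z at V ± 16.5·n: U = (-0.5183, 16.49), Z = (0.5183, -16.49). Equal radii place N and L the same way about Q: N = Q + 16.5·n = (66.35, 18.59), L = Q − 16.5·n = (67.39, -14.39). Then |VN| = |N − V| = 68.90.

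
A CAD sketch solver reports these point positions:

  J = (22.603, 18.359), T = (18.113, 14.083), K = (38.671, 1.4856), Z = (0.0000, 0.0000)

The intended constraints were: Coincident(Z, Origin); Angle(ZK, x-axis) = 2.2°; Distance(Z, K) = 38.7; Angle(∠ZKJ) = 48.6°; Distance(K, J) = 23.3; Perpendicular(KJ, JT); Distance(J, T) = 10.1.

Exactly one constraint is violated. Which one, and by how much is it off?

Distance(J, T) = 10.1 — off by 3.90.

Z = (0.00, 0.00) ✓; ZK at 2.200° ✓; |ZK| = 38.70 ✓; ∠ZKJ = 48.60° ✓; |KJ| = 23.30 ✓; ∠(KJ, JT) = 90.00° ✓; |JT| = 6.200 ✗.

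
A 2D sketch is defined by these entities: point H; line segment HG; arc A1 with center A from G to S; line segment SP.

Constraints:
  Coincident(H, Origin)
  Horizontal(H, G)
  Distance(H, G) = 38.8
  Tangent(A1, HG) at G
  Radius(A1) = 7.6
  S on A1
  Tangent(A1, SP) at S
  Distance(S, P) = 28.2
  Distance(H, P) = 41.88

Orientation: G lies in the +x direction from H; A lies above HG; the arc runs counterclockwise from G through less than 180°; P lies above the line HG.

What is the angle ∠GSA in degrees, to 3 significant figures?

23.6°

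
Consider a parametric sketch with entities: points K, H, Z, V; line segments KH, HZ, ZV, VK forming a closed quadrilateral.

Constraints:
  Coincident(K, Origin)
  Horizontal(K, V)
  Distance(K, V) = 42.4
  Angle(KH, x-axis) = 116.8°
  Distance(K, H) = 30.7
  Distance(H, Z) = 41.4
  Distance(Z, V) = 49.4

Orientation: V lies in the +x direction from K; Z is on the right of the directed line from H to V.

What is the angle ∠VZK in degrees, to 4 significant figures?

52.84°

Checks: |HZ| = 41.40 ✓; |ZV| = 49.40 ✓.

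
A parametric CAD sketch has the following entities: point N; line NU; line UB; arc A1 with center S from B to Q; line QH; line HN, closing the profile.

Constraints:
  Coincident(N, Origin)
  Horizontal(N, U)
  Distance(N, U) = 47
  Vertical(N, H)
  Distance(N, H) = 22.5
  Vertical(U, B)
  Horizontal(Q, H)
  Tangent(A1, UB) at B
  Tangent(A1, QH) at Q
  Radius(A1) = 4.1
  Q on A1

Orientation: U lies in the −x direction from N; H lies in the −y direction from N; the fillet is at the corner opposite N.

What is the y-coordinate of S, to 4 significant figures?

-18.40

N is at the origin; N and U share the same y with |NU| = 47.0 and U on the −x side, so U = (-47.00, 0.000). N and H share the same x with |NH| = 22.5 and H on the −y side, so H = (0.000, -22.50). The virtual corner opposite N is at (-47.00, -22.50). The tangent condition forces SB to be normal to UB and the tangent condition forces SQ to be normal to QH, with radius 4.1, so the center S sits 4.1 in from both sides at S = (-42.90, -18.40). So S.y = -18.40.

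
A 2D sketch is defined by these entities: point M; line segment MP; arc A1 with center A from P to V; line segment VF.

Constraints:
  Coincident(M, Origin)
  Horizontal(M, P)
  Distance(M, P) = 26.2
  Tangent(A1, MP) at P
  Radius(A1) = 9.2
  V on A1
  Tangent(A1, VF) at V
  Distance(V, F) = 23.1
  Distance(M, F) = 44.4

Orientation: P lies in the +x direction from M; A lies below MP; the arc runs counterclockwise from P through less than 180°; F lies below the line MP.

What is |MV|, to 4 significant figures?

22.47

Checks: |AV| = 9.200 ✓; ∠(AV, VF) = 90.00° ✓; |VF| = 23.10 ✓; |MF| = 44.40 ✓.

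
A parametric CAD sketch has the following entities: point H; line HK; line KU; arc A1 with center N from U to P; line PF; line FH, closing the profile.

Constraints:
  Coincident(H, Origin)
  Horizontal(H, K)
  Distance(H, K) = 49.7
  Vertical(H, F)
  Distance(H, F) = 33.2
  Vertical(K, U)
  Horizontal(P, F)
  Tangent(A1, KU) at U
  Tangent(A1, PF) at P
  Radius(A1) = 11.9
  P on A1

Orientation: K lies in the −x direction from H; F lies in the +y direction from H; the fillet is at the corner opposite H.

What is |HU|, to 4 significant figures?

54.07

H is at the origin; H and K share the same y with |HK| = 49.7 and K on the −x side, so K = (-49.70, 0.000). HF is vertical with |HF| = 33.2 and F on the +y side, so F = (0.000, 33.20). The virtual corner opposite H is at (-49.70, 33.20). A1 meets KU tangentially, so NU is at right angles to KU and A1 meets PF tangentially, so NP is at right angles to PF, with radius 11.9, so the center N sits 11.9 in from both sides at N = (-37.80, 21.30). That places the tangent points at U = (-49.70, 21.30) on KU and P = (-37.80, 33.20) on PF. Then |HU| = |U − H| = 54.07.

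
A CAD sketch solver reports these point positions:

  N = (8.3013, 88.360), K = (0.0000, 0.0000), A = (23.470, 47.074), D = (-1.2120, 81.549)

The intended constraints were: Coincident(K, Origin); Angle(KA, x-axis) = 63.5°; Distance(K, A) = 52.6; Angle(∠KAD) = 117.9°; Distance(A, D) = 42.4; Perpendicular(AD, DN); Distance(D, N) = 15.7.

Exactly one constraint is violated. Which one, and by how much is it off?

Distance(D, N) = 15.7 — off by 4.00.

K = (0.00, 0.00) ✓; KA at 63.50° ✓; |KA| = 52.60 ✓; ∠KAD = 117.9° ✓; |AD| = 42.40 ✓; ∠(AD, DN) = 90.00° ✓; |DN| = 11.70 ✗.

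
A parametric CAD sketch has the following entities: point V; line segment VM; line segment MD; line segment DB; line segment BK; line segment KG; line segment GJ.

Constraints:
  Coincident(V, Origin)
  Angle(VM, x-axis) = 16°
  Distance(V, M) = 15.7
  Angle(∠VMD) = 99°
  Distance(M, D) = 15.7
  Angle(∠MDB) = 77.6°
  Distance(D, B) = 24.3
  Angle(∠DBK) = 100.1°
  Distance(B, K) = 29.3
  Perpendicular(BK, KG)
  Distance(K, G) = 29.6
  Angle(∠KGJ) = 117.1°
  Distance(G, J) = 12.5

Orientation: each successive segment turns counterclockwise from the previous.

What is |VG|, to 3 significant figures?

27.1

V is at the origin; VM runs at 16.0° with length 15.7, so M = (15.1, 4.33). ∠VMD = 99.0° gives MD at 97.0° from the x-axis; with |MD| = 15.7, D = (13.2, 19.9). ∠MDB = 77.6° gives DB at -161° from the x-axis; with |DB| = 24.3, B = (-9.74, 11.8). ∠DBK = 100.1° gives BK at -80.7° from the x-axis; with |BK| = 29.3, K = (-5.01, -17.1). The perpendicularity gives KG at right angles to BK, so KG runs at 9.30°; with |KG| = 29.6, G = (24.2, -12.3). Then |VG| = |G − V| = 27.1.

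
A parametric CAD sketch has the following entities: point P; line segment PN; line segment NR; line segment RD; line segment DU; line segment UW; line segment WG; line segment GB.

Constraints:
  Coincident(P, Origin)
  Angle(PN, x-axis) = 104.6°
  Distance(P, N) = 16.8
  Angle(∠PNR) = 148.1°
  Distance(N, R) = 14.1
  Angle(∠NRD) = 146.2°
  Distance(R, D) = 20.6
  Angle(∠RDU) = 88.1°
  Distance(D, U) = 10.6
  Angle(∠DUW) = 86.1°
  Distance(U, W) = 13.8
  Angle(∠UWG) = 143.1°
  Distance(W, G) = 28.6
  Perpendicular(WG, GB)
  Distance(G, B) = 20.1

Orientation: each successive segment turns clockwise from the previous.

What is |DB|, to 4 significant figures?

32.93

∠UWG = 143.1° gives WG at 176.2° from the x-axis; with |WG| = 28.6, G = (-17.73, 28.55). The perpendicularity gives GB at right angles to WG, so GB runs at 86.20°; with |GB| = 20.1, B = (-16.40, 48.61). Then |DB| = |B − D| = 32.93.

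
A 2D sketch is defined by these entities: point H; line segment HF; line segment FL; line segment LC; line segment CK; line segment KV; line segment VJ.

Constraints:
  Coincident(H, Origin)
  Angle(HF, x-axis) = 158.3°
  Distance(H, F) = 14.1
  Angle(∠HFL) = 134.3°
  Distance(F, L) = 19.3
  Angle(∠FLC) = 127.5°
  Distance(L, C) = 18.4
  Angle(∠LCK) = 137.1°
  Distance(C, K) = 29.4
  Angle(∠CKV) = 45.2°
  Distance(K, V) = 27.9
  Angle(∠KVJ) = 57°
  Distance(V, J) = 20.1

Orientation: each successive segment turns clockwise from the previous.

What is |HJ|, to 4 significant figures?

40.91

H is at the origin; HF runs at 158.3° with length 14.1, so F = (-13.10, 5.213). ∠HFL = 134.3° gives FL at 112.6° from the x-axis; with |FL| = 19.3, L = (-20.52, 23.03). ∠FLC = 127.5° gives LC at 60.10° from the x-axis; with |LC| = 18.4, C = (-11.35, 38.98). ∠LCK = 137.1° gives CK at 17.20° from the x-axis; with |CK| = 29.4, K = (16.74, 47.68). ∠CKV = 45.2° gives KV at -117.6° from the x-axis; with |KV| = 27.9, V = (3.814, 22.95). ∠KVJ = 57.0° gives VJ at 119.4° from the x-axis; with |VJ| = 20.1, J = (-6.053, 40.46). Then |HJ| = |J − H| = 40.91.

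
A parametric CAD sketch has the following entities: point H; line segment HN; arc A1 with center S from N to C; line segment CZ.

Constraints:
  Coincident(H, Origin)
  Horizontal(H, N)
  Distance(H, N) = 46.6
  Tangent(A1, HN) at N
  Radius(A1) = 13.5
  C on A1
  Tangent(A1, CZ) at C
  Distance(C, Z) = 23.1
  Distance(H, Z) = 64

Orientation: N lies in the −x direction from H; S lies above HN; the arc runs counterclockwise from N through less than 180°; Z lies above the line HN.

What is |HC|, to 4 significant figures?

41.93

Checks: H = (0.00, 0.00) ✓; |SC| = 13.50 ✓; ∠(SC, CZ) = 90.00° ✓; |CZ| = 23.10 ✓; |HZ| = 64.00 ✓.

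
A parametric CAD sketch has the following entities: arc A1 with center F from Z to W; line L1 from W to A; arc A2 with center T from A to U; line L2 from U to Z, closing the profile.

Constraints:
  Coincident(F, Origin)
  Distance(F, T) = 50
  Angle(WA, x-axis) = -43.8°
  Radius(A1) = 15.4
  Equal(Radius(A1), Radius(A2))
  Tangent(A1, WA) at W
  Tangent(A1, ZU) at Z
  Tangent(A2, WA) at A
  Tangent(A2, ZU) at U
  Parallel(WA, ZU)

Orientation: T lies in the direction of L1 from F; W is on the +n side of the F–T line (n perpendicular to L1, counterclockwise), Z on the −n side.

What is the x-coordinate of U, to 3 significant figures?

25.4

The slot axis is L1's direction at -43.8°, so u = (cos -43.8°, sin -43.8°) = (0.722, -0.692) and n = (−sin -43.8°, cos -43.8°) = (0.692, 0.722). F is at the origin and T lies 50.0 along u from F, so T = 50.0·u = (36.1, -34.6). Tangency of A1 to both parallel lines with radius 15.4 puts W and Z at F ± 15.4·n: W = (10.7, 11.1), Z = (-10.7, -11.1). Equal radii place A and U the same way about T: A = T + 15.4·n = (46.7, -23.5), U = T − 15.4·n = (25.4, -45.7). So U.x = 25.4.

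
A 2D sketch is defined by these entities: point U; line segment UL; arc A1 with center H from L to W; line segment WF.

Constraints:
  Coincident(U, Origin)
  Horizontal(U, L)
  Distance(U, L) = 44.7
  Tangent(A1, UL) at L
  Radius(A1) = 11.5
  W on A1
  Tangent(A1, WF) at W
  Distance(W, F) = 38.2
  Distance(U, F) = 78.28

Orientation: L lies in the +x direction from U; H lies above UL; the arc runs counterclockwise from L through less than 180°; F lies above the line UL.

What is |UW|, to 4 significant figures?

56.85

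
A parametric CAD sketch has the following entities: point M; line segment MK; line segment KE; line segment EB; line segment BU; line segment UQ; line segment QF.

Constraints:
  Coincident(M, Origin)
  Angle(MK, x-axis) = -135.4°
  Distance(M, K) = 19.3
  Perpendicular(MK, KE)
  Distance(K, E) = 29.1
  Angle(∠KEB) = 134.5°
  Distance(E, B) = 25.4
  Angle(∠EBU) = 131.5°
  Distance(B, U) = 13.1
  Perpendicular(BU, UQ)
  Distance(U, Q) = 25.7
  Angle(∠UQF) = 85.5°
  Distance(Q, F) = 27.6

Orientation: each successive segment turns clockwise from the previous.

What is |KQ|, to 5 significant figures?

35.750

M is at the origin; MK runs at -135.4° with length 19.3, so K = (-13.742, -13.552). MK is perpendicular to KE, so KE runs at 134.60°; with |KE| = 29.1, E = (-34.175, 7.1684). ∠KEB = 134.5° gives EB at 89.100° from the x-axis; with |EB| = 25.4, B = (-33.776, 32.565). ∠EBU = 131.5° gives BU at 40.600° from the x-axis; with |BU| = 13.1, U = (-23.829, 41.090). BU is perpendicular to UQ, so UQ runs at -49.400°; with |UQ| = 25.7, Q = (-7.1044, 21.577). Then |KQ| = |Q − K| = 35.750.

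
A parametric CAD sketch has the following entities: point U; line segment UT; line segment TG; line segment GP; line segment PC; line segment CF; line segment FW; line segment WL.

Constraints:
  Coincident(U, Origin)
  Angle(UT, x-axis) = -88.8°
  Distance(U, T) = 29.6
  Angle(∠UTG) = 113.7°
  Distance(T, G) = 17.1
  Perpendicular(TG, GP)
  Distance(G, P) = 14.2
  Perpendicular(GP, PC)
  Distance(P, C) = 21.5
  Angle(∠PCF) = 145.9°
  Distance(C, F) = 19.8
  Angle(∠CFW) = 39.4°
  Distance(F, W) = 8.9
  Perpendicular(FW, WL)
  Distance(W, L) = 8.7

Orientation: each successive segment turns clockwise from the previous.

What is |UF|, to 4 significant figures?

25.60

U is at the origin; UT runs at -88.8° with length 29.6, so T = (0.6199, -29.59). ∠UTG = 113.7° gives TG at -155.1° from the x-axis; with |TG| = 17.1, G = (-14.89, -36.79). The perpendicularity gives GP at right angles to TG, so GP runs at 114.9°; with |GP| = 14.2, P = (-20.87, -23.91). The perpendicularity gives PC at right angles to GP, so PC runs at 24.90°; with |PC| = 21.5, C = (-1.368, -14.86). ∠PCF = 145.9° gives CF at -9.200° from the x-axis; with |CF| = 19.8, F = (18.18, -18.03). Then |UF| = |F − U| = 25.60.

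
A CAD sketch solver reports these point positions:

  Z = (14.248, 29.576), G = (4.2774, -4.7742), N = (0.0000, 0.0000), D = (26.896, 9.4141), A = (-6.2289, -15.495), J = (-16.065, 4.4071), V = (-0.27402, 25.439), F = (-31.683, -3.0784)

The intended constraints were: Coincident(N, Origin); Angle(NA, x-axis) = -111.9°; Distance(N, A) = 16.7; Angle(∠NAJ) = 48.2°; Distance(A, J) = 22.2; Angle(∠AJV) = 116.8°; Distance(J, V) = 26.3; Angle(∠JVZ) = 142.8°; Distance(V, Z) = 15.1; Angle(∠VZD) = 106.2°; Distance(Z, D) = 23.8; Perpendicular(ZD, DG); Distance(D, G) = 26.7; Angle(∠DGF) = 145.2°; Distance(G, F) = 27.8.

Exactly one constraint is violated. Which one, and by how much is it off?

Distance(G, F) = 27.8 — off by 8.20.

N = (0.00, 0.00) ✓; NA at -111.9° ✓; |NA| = 16.70 ✓; ∠NAJ = 48.20° ✓; |AJ| = 22.20 ✓; ∠AJV = 116.8° ✓; |JV| = 26.30 ✓; ∠JVZ = 142.8° ✓; |VZ| = 15.10 ✓; ∠VZD = 106.2° ✓; |ZD| = 23.80 ✓; ∠(ZD, DG) = 90.00° ✓; |DG| = 26.70 ✓; ∠DGF = 145.2° ✓; |GF| = 36.00 ✗.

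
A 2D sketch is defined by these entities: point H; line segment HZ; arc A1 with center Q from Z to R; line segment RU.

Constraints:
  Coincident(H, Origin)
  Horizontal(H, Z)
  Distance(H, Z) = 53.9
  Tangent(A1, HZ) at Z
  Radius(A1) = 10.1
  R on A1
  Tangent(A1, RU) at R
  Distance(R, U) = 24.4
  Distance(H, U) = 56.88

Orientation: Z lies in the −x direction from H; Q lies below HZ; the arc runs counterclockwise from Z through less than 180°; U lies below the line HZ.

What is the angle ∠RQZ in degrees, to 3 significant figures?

132°

H is at the origin; H and Z share the same y with |HZ| = 53.9 and Z on the −x side, so Z = (-53.9, 0.00). The tangent condition forces QZ to be normal to HZ, so Q = Z + (0, -10.1) = (-53.9, -10.1). Since QR ⟂ RU (tangency), |QU| = √(10.1² + 24.4²) = 26.4 regardless of where R sits on A1. So U lies on both circle(H, 56.88) and circle(Q, 26.4); the below-HZ intersection is U = (-44.9, -34.9). R is the foot of the tangent from U: R = (-61.4, -16.9).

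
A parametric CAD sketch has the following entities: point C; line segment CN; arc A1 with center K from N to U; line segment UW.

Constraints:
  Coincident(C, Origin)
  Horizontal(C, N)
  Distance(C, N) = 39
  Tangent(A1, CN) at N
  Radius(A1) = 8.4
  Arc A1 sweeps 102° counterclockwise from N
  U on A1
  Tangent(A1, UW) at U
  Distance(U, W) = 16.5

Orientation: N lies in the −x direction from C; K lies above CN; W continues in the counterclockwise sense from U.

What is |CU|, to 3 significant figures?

32.4

C is at the origin; CN is horizontal with |CN| = 39.0 and N on the −x side, so N = (-39.0, 0.00). Tangency of A1 to CN means the radius KN is perpendicular to CN, so K = N + (0, 8.4) = (-39.0, 8.40). On A1, N sits at bearing -90° from K; a 102° counterclockwise sweep puts U at bearing 12°, so U = K + 8.4·(cos 12°, sin 12°) = (-30.8, 10.1). Then |CU| = |U − C| = 32.4.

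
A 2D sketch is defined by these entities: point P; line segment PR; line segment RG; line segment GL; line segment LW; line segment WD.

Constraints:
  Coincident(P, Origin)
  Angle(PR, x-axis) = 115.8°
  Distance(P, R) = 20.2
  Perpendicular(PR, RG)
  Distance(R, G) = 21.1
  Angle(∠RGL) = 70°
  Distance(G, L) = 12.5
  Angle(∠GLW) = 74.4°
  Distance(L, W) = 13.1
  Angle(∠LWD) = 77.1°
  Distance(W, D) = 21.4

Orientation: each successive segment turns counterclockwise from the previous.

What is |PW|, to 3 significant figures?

17.2

P is at the origin; PR runs at 115.8° with length 20.2, so R = (-8.79, 18.2). PR is perpendicular to RG, so RG runs at -154°; with |RG| = 21.1, G = (-27.8, 9.00). ∠RGL = 70.0° gives GL at -44.2° from the x-axis; with |GL| = 12.5, L = (-18.8, 0.288). ∠GLW = 74.4° gives LW at 61.4° from the x-axis; with |LW| = 13.1, W = (-12.6, 11.8). Then |PW| = |W − P| = 17.2.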